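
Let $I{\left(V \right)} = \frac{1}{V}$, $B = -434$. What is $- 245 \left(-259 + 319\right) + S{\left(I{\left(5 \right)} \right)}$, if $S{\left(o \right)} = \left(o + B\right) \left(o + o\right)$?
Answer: $- \frac{371838}{25} \approx -14874.0$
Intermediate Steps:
$S{\left(o \right)} = 2 o \left(-434 + o\right)$ ($S{\left(o \right)} = \left(o - 434\right) \left(o + o\right) = \left(-434 + o\right) 2 o = 2 o \left(-434 + o\right)$)
$- 245 \left(-259 + 319\right) + S{\left(I{\left(5 \right)} \right)} = - 245 \left(-259 + 319\right) + \frac{2 \left(-434 + \frac{1}{5}\right)}{5} = \left(-245\right) 60 + 2 \cdot \frac{1}{5} \left(-434 + \frac{1}{5}\right) = -14700 + 2 \cdot \frac{1}{5} \left(- \frac{2169}{5}\right) = -14700 - \frac{4338}{25} = - \frac{371838}{25}$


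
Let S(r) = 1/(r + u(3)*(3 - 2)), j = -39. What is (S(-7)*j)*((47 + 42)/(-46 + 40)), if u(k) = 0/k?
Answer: -1157/14 ≈ -82.643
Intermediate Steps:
u(k) = 0
S(r) = 1/r (S(r) = 1/(r + 0*(3 - 2)) = 1/(r + 0*1) = 1/(r + 0) = 1/r)
(S(-7)*j)*((47 + 42)/(-46 + 40)) = (-39/(-7))*((47 + 42)/(-46 + 40)) = (-⅐*(-39))*(89/(-6)) = 39*(89*(-⅙))/7 = (39/7)*(-89/6) = -1157/14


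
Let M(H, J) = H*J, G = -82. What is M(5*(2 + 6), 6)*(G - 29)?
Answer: -26640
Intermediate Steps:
M(5*(2 + 6), 6)*(G - 29) = ((5*(2 + 6))*6)*(-82 - 29) = ((5*8)*6)*(-111) = (40*6)*(-111) = 240*(-111) = -26640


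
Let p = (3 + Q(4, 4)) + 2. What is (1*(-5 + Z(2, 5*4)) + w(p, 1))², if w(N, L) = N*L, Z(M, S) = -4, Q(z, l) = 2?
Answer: 4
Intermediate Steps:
p = 7 (p = (3 + 2) + 2 = 5 + 2 = 7)
w(N, L) = L*N
(1*(-5 + Z(2, 5*4)) + w(p, 1))² = (1*(-5 - 4) + 1*7)² = (1*(-9) + 7)² = (-9 + 7)² = (-2)² = 4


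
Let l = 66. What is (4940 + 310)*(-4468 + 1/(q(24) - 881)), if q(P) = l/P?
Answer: -27468154000/1171 ≈ -2.3457e+7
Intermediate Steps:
q(P) = 66/P
(4940 + 310)*(-4468 + 1/(q(24) - 881)) = (4940 + 310)*(-4468 + 1/(66/24 - 881)) = 5250*(-4468 + 1/(66*(1/24) - 881)) = 5250*(-4468 + 1/(11/4 - 881)) = 5250*(-4468 + 1/(-3513/4)) = 5250*(-4468 - 4/3513) = 5250*(-15696088/3513) = -27468154000/1171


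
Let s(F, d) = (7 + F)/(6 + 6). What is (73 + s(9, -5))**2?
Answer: 49729/9 ≈ 5525.4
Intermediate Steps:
s(F, d) = 7/12 + F/12 (s(F, d) = (7 + F)/12 = (7 + F)*(1/12) = 7/12 + F/12)
(73 + s(9, -5))**2 = (73 + (7/12 + (1/12)*9))**2 = (73 + (7/12 + 3/4))**2 = (73 + 4/3)**2 = (223/3)**2 = 49729/9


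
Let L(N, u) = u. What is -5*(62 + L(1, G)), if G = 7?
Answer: -345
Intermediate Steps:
-5*(62 + L(1, G)) = -5*(62 + 7) = -5*69 = -345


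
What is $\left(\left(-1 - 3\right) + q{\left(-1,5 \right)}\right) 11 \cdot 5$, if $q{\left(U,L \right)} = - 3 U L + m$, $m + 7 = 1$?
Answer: $275$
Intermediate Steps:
$m = -6$ ($m = -7 + 1 = -6$)
$q{\left(U,L \right)} = -6 - 3 L U$ ($q{\left(U,L \right)} = - 3 U L - 6 = - 3 L U - 6 = -6 - 3 L U$)
$\left(\left(-1 - 3\right) + q{\left(-1,5 \right)}\right) 11 \cdot 5 = \left(\left(-1 - 3\right) - \left(6 + 15 \left(-1\right)\right)\right) 11 \cdot 5 = \left(-4 + \left(-6 + 15\right)\right) 11 \cdot 5 = \left(-4 + 9\right) 11 \cdot 5 = 5 \cdot 11 \cdot 5 = 55 \cdot 5 = 275$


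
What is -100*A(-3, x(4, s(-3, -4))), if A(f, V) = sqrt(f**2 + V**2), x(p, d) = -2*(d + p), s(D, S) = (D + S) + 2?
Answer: -100*sqrt(13) ≈ -360.56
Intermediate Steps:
s(D, S) = 2 + D + S
x(p, d) = -2*d - 2*p
A(f, V) = sqrt(V**2 + f**2)
-100*A(-3, x(4, s(-3, -4))) = -100*sqrt((-2*(2 - 3 - 4) - 2*4)**2 + (-3)**2) = -100*sqrt((-2*(-5) - 8)**2 + 9) = -100*sqrt((10 - 8)**2 + 9) = -100*sqrt(2**2 + 9) = -100*sqrt(4 + 9) = -100*sqrt(13)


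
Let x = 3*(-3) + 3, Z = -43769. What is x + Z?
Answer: -43775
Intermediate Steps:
x = -6 (x = -9 + 3 = -6)
x + Z = -6 - 43769 = -43775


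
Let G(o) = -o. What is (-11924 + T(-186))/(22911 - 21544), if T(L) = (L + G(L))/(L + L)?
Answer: -11924/1367 ≈ -8.7227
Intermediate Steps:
T(L) = 0 (T(L) = (L - L)/(L + L) = 0/((2*L)) = 0*(1/(2*L)) = 0)
(-11924 + T(-186))/(22911 - 21544) = (-11924 + 0)/(22911 - 21544) = -11924/1367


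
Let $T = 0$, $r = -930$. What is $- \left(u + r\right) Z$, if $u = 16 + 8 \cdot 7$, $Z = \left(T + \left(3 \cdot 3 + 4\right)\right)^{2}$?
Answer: $145002$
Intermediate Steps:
$Z = 169$ ($Z = \left(0 + \left(3 \cdot 3 + 4\right)\right)^{2} = \left(0 + \left(9 + 4\right)\right)^{2} = \left(0 + 13\right)^{2} = 13^{2} = 169$)
$u = 72$ ($u = 16 + 56 = 72$)
$- \left(u + r\right) Z = - \left(72 - 930\right) 169 = - \left(-858\right) 169 = \left(-1\right) \left(-145002\right) = 145002$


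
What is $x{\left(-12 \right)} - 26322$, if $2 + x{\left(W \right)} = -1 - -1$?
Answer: $-26324$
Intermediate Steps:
$x{\left(W \right)} = -2$ ($x{\left(W \right)} = -2 - 0 = -2 + \left(-1 + 1\right) = -2 + 0 = -2$)
$x{\left(-12 \right)} - 26322 = -2 - 26322 = -26324$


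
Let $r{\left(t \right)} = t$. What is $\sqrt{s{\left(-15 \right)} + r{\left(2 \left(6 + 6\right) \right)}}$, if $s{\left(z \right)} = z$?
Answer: $3$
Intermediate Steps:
$\sqrt{s{\left(-15 \right)} + r{\left(2 \left(6 + 6\right) \right)}} = \sqrt{-15 + 2 \left(6 + 6\right)} = \sqrt{-15 + 2 \cdot 12} = \sqrt{-15 + 24} = \sqrt{9} = 3$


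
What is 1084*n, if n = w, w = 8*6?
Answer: 52032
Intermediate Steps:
w = 48
n = 48
1084*n = 1084*48 = 52032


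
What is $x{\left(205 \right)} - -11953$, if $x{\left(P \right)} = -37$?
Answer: $11916$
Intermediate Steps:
$x{\left(205 \right)} - -11953 = -37 - -11953 = -37 + 11953 = 11916$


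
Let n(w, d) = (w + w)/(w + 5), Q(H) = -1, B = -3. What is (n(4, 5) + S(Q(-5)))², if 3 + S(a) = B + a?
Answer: 3025/81 ≈ 37.346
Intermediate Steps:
S(a) = -6 + a (S(a) = -3 + (-3 + a) = -6 + a)
n(w, d) = 2*w/(5 + w) (n(w, d) = (2*w)/(5 + w) = 2*w/(5 + w))
(n(4, 5) + S(Q(-5)))² = (2*4/(5 + 4) + (-6 - 1))² = (2*4/9 - 7)² = (2*4*(⅑) - 7)² = (8/9 - 7)² = (-55/9)² = 3025/81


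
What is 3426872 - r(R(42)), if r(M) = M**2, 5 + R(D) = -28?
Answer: 3425783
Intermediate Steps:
R(D) = -33 (R(D) = -5 - 28 = -33)
3426872 - r(R(42)) = 3426872 - 1*(-33)**2 = 3426872 - 1*1089 = 3426872 - 1089 = 3425783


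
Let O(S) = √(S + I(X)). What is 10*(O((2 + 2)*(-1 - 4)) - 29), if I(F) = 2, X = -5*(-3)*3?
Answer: -290 + 30*I*√2 ≈ -290.0 + 42.426*I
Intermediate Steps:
X = 45 (X = 15*3 = 45)
O(S) = √(2 + S) (O(S) = √(S + 2) = √(2 + S))
10*(O((2 + 2)*(-1 - 4)) - 29) = 10*(√(2 + (2 + 2)*(-1 - 4)) - 29) = 10*(√(2 + 4*(-5)) - 29) = 10*(√(2 - 20) - 29) = 10*(√(-18) - 29) = 10*(3*I*√2 - 29) = 10*(-29 + 3*I*√2) = -290 + 30*I*√2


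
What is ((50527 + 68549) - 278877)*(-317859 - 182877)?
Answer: 80018113536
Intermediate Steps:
((50527 + 68549) - 278877)*(-317859 - 182877) = (119076 - 278877)*(-500736) = -159801*(-500736) = 80018113536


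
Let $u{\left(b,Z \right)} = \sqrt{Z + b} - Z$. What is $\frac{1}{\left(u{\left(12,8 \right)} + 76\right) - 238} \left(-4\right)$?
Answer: $\frac{17}{722} + \frac{\sqrt{5}}{3610} \approx 0.024165$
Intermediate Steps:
$\frac{1}{\left(u{\left(12,8 \right)} + 76\right) - 238} \left(-4\right) = \frac{1}{\left(\left(\sqrt{8 + 12} - 8\right) + 76\right) - 238} \left(-4\right) = \frac{1}{\left(\left(\sqrt{20} - 8\right) + 76\right) - 238} \left(-4\right) = \frac{1}{\left(\left(2 \sqrt{5} - 8\right) + 76\right) - 238} \left(-4\right) = \frac{1}{\left(\left(-8 + 2 \sqrt{5}\right) + 76\right) - 238} \left(-4\right) = \frac{1}{\left(68 + 2 \sqrt{5}\right) - 238} \left(-4\right) = \frac{1}{-170 + 2 \sqrt{5}} \left(-4\right) = - \frac{4}{-170 + 2 \sqrt{5}}$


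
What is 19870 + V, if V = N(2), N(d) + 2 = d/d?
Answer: 19869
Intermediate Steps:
N(d) = -1 (N(d) = -2 + d/d = -2 + 1 = -1)
V = -1
19870 + V = 19870 - 1 = 19869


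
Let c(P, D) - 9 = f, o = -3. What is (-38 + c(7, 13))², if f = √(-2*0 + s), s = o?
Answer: (29 - I*√3)² ≈ 838.0 - 100.46*I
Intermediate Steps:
s = -3
f = I*√3 (f = √(-2*0 - 3) = √(0 - 3) = √(-3) = I*√3 ≈ 1.732*I)
c(P, D) = 9 + I*√3
(-38 + c(7, 13))² = (-38 + (9 + I*√3))² = (-29 + I*√3)²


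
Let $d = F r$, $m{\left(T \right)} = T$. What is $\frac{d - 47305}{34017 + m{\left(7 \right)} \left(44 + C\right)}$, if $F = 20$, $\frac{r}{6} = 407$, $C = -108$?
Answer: $\frac{1535}{33569} \approx 0.045727$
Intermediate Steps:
$r = 2442$ ($r = 6 \cdot 407 = 2442$)
$d = 48840$ ($d = 20 \cdot 2442 = 48840$)
$\frac{d - 47305}{34017 + m{\left(7 \right)} \left(44 + C\right)} = \frac{48840 - 47305}{34017 + 7 \left(44 - 108\right)} = \frac{1535}{34017 + 7 \left(-64\right)} = \frac{1535}{34017 - 448} = \frac{1535}{33569}$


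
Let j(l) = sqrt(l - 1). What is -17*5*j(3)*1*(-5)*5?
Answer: 2125*sqrt(2) ≈ 3005.2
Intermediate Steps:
j(l) = sqrt(-1 + l)
-17*5*j(3)*1*(-5)*5 = -17*5*sqrt(-1 + 3)*1*(-5)*5 = -17*5*sqrt(2)*(-5)*5 = -(-425)*sqrt(2)*5 = (425*sqrt(2))*5 = 2125*sqrt(2)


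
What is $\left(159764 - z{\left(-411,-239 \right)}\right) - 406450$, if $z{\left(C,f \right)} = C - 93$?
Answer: $-246182$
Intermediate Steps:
$z{\left(C,f \right)} = -93 + C$ ($z{\left(C,f \right)} = C - 93 = -93 + C$)
$\left(159764 - z{\left(-411,-239 \right)}\right) - 406450 = \left(159764 - \left(-93 - 411\right)\right) - 406450 = \left(159764 - -504\right) - 406450 = \left(159764 + 504\right) - 406450 = 160268 - 406450 = -246182$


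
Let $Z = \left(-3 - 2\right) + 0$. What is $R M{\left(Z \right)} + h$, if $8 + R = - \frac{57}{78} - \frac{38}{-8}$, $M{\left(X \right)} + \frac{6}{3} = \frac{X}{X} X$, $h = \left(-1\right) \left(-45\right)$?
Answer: $\frac{3789}{52} \approx 72.865$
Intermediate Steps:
$Z = -5$ ($Z = -5 + 0 = -5$)
$h = 45$
$M{\left(X \right)} = -2 + X$ ($M{\left(X \right)} = -2 + \frac{X}{X} X = -2 + 1 X = -2 + X$)
$R = - \frac{207}{52}$ ($R = -8 - \left(- \frac{19}{4} + \frac{19}{26}\right) = -8 - - \frac{209}{52} = -8 + \left(- \frac{19}{26} + \frac{19}{4}\right) = -8 + \frac{209}{52} = - \frac{207}{52} \approx -3.9808$)
$R M{\left(Z \right)} + h = - \frac{207 \left(-2 - 5\right)}{52} + 45 = \left(- \frac{207}{52}\right) \left(-7\right) + 45 = \frac{1449}{52} + 45 = \frac{3789}{52}$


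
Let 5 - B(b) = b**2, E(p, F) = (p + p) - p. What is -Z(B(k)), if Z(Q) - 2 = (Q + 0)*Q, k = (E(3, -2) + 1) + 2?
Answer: -963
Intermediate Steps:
E(p, F) = p (E(p, F) = 2*p - p = p)
k = 6 (k = (3 + 1) + 2 = 4 + 2 = 6)
B(b) = 5 - b**2
Z(Q) = 2 + Q**2 (Z(Q) = 2 + (Q + 0)*Q = 2 + Q*Q = 2 + Q**2)
-Z(B(k)) = -(2 + (5 - 1*6**2)**2) = -(2 + (5 - 1*36)**2) = -(2 + (5 - 36)**2) = -(2 + (-31)**2) = -(2 + 961) = -1*963 = -963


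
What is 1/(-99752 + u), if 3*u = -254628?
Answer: -1/184628 ≈ -5.4163e-6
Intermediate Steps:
u = -84876 (u = (1/3)*(-254628) = -84876)
1/(-99752 + u) = 1/(-99752 - 84876) = 1/(-184628) = -1/184628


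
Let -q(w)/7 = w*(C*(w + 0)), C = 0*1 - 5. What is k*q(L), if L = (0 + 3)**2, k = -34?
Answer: -96390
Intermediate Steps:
L = 9 (L = 3**2 = 9)
C = -5 (C = 0 - 5 = -5)
q(w) = 35*w**2 (q(w) = -7*w*(-5*(w + 0)) = -7*w*(-5*w) = -(-35)*w**2 = 35*w**2)
k*q(L) = -1190*9**2 = -1190*81 = -34*2835 = -96390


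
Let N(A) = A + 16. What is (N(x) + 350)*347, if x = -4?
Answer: 125614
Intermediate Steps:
N(A) = 16 + A
(N(x) + 350)*347 = ((16 - 4) + 350)*347 = (12 + 350)*347 = 362*347 = 125614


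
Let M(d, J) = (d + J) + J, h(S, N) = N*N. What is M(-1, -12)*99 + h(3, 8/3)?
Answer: -22211/9 ≈ -2467.9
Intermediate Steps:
h(S, N) = N²
M(d, J) = d + 2*J (M(d, J) = (J + d) + J = d + 2*J)
M(-1, -12)*99 + h(3, 8/3) = (-1 + 2*(-12))*99 + (8/3)² = (-1 - 24)*99 + (8*(⅓))² = -25*99 + (8/3)² = -2475 + 64/9 = -22211/9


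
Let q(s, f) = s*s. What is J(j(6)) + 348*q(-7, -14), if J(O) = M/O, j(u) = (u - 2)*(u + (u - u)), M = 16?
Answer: 51158/3 ≈ 17053.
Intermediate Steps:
j(u) = u*(-2 + u) (j(u) = (-2 + u)*(u + 0) = (-2 + u)*u = u*(-2 + u))
q(s, f) = s**2
J(O) = 16/O
J(j(6)) + 348*q(-7, -14) = 16/((6*(-2 + 6))) + 348*(-7)**2 = 16/((6*4)) + 348*49 = 16/24 + 17052 = 16*(1/24) + 17052 = 2/3 + 17052 = 51158/3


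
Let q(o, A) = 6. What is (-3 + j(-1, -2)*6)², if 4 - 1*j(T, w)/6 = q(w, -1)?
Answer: 5625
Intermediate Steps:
j(T, w) = -12 (j(T, w) = 24 - 6*6 = 24 - 36 = -12)
(-3 + j(-1, -2)*6)² = (-3 - 12*6)² = (-3 - 72)² = (-75)² = 5625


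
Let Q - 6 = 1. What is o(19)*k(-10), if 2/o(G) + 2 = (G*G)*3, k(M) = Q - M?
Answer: 34/1081 ≈ 0.031452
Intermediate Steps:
Q = 7 (Q = 6 + 1 = 7)
k(M) = 7 - M
o(G) = 2/(-2 + 3*G²) (o(G) = 2/(-2 + (G*G)*3) = 2/(-2 + G²*3) = 2/(-2 + 3*G²))
o(19)*k(-10) = (2/(-2 + 3*19²))*(7 - 1*(-10)) = (2/(-2 + 3*361))*(7 + 10) = (2/(-2 + 1083))*17 = (2/1081)*17 = 34/1081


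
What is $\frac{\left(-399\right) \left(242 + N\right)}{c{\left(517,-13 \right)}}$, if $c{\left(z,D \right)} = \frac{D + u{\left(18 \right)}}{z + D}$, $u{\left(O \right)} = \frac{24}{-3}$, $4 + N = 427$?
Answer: $6368040$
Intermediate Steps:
$N = 423$ ($N = -4 + 427 = 423$)
$u{\left(O \right)} = -8$ ($u{\left(O \right)} = 24 \left(- \frac{1}{3}\right) = -8$)
$c{\left(z,D \right)} = \frac{-8 + D}{D + z}$ ($c{\left(z,D \right)} = \frac{D - 8}{z + D} = \frac{-8 + D}{D + z}$)
$\frac{\left(-399\right) \left(242 + N\right)}{c{\left(517,-13 \right)}} = \frac{\left(-399\right) \left(242 + 423\right)}{\frac{1}{-13 + 517} \left(-8 - 13\right)} = \frac{\left(-399\right) 665}{\frac{1}{504} \left(-21\right)} = - \frac{265335}{\frac{1}{504} \left(-21\right)} = - \frac{265335}{- \frac{1}{24}} = \left(-265335\right) \left(-24\right) = 6368040$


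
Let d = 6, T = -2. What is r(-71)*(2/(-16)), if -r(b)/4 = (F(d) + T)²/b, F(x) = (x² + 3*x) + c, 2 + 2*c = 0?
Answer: -2601/142 ≈ -18.317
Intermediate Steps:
c = -1 (c = -1 + (½)*0 = -1 + 0 = -1)
F(x) = -1 + x² + 3*x (F(x) = (x² + 3*x) - 1 = -1 + x² + 3*x)
r(b) = -10404/b (r(b) = -4*((-1 + 6² + 3*6) - 2)²/b = -4*((-1 + 36 + 18) - 2)²/b = -4*(53 - 2)²/b = -4*51²/b = -10404/b)
r(-71)*(2/(-16)) = (-10404/(-71))*(2/(-16)) = (-10404*(-1/71))*(2*(-1/16)) = (10404/71)*(-⅛) = -2601/142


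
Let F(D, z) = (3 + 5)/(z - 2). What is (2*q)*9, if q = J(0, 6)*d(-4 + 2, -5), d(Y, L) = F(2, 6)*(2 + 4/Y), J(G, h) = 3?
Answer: 0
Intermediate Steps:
F(D, z) = 8/(-2 + z)
d(Y, L) = 4 + 8/Y (d(Y, L) = (8/(-2 + 6))*(2 + 4/Y) = (8/4)*(2 + 4/Y) = (8*(1/4))*(2 + 4/Y) = 2*(2 + 4/Y) = 4 + 8/Y)
q = 0 (q = 3*(4 + 8/(-4 + 2)) = 3*(4 + 8/(-2)) = 3*(4 + 8*(-1/2)) = 3*(4 - 4) = 3*0 = 0)
(2*q)*9 = (2*0)*9 = 0*9 = 0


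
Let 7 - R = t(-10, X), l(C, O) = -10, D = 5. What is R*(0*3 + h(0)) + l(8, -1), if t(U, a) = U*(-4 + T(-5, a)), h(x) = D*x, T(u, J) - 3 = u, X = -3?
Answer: -10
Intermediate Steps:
T(u, J) = 3 + u
h(x) = 5*x
t(U, a) = -6*U (t(U, a) = U*(-4 + (3 - 5)) = U*(-4 - 2) = U*(-6) = -6*U)
R = -53 (R = 7 - (-6)*(-10) = 7 - 1*60 = 7 - 60 = -53)
R*(0*3 + h(0)) + l(8, -1) = -53*(0*3 + 5*0) - 10 = -53*(0 + 0) - 10 = -53*0 - 10 = 0 - 10 = -10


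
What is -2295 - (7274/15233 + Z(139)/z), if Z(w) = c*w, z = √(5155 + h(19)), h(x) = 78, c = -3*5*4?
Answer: -34967009/15233 + 8340*√5233/5233 ≈ -2180.2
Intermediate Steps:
c = -60 (c = -15*4 = -60)
z = √5233 (z = √(5155 + 78) = √5233 ≈ 72.339)
Z(w) = -60*w
-2295 - (7274/15233 + Z(139)/z) = -2295 - (7274/15233 + (-60*139)/(√5233)) = -2295 - (7274*(1/15233) - 8340*√5233/5233) = -2295 - (7274/15233 - 8340*√5233/5233) = -2295 + (-7274/15233 + 8340*√5233/5233) = -34967009/15233 + 8340*√5233/5233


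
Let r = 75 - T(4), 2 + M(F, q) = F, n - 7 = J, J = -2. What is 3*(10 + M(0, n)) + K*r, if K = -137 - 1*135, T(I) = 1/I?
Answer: -20308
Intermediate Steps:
K = -272 (K = -137 - 135 = -272)
n = 5 (n = 7 - 2 = 5)
M(F, q) = -2 + F
r = 299/4 (r = 75 - 1/4 = 75 - 1*¼ = 75 - ¼ = 299/4 ≈ 74.750)
3*(10 + M(0, n)) + K*r = 3*(10 + (-2 + 0)) - 272*299/4 = 3*(10 - 2) - 20332 = 3*8 - 20332 = 24 - 20332 = -20308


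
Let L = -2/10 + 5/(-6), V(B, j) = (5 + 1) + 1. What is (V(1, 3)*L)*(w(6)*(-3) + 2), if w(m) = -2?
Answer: -868/15 ≈ -57.867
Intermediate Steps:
V(B, j) = 7 (V(B, j) = 6 + 1 = 7)
L = -31/30 (L = -2*1/10 + 5*(-1/6) = -1/5 - 5/6 = -31/30 ≈ -1.0333)
(V(1, 3)*L)*(w(6)*(-3) + 2) = (7*(-31/30))*(-2*(-3) + 2) = -217*(6 + 2)/30 = -217/30*8 = -868/15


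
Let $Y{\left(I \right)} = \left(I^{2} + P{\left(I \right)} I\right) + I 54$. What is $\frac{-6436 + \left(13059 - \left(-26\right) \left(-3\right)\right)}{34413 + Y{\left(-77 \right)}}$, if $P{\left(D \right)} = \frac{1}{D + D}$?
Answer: $\frac{70}{387} \approx 0.18088$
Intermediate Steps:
$P{\left(D \right)} = \frac{1}{2 D}$
$Y{\left(I \right)} = \frac{1}{2} + I^{2} + 54 I$ ($Y{\left(I \right)} = \left(I^{2} + \frac{1}{2 I} I\right) + I 54 = \left(I^{2} + \frac{1}{2}\right) + 54 I = \left(\frac{1}{2} + I^{2}\right) + 54 I = \frac{1}{2} + I^{2} + 54 I$)
$\frac{-6436 + \left(13059 - \left(-26\right) \left(-3\right)\right)}{34413 + Y{\left(-77 \right)}} = \frac{-6436 + \left(13059 - \left(-26\right) \left(-3\right)\right)}{34413 - \left(- \frac{1}{2} + 77 \left(54 - 77\right)\right)} = \frac{-6436 + \left(13059 - 78\right)}{34413 + \left(\frac{1}{2} - -1771\right)} = \frac{-6436 + \left(13059 - 78\right)}{34413 + \left(\frac{1}{2} + 1771\right)} = \frac{-6436 + 12981}{34413 + \frac{3543}{2}} = \frac{6545}{\frac{72369}{2}} = 6545 \cdot \frac{2}{72369} = \frac{70}{387}$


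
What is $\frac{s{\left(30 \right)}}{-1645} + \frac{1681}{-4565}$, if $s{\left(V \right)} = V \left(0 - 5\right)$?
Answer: $- \frac{416099}{1501885} \approx -0.27705$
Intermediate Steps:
$s{\left(V \right)} = - 5 V$ ($s{\left(V \right)} = V \left(-5\right) = - 5 V$)
$\frac{s{\left(30 \right)}}{-1645} + \frac{1681}{-4565} = \frac{\left(-5\right) 30}{-1645} + \frac{1681}{-4565} = \left(-150\right) \left(- \frac{1}{1645}\right) + 1681 \left(- \frac{1}{4565}\right) = \frac{30}{329} - \frac{1681}{4565} = - \frac{416099}{1501885}$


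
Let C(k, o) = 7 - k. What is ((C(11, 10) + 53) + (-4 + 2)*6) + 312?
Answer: 349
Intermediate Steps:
((C(11, 10) + 53) + (-4 + 2)*6) + 312 = (((7 - 1*11) + 53) + (-4 + 2)*6) + 312 = (((7 - 11) + 53) - 2*6) + 312 = ((-4 + 53) - 12) + 312 = (49 - 12) + 312 = 37 + 312 = 349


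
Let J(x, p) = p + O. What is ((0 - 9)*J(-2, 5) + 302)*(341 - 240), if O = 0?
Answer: 25957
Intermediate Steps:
J(x, p) = p (J(x, p) = p + 0 = p)
((0 - 9)*J(-2, 5) + 302)*(341 - 240) = ((0 - 9)*5 + 302)*(341 - 240) = (-9*5 + 302)*101 = (-45 + 302)*101 = 257*101 = 25957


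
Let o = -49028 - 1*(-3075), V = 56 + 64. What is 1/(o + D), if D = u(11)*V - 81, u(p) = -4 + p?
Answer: -1/45194 ≈ -2.2127e-5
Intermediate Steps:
V = 120
D = 759 (D = (-4 + 11)*120 - 81 = 7*120 - 81 = 840 - 81 = 759)
o = -45953 (o = -49028 + 3075 = -45953)
1/(o + D) = 1/(-45953 + 759) = 1/(-45194) = -1/45194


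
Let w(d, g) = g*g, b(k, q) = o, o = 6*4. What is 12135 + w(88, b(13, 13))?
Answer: 12711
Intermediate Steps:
o = 24
b(k, q) = 24
w(d, g) = g**2
12135 + w(88, b(13, 13)) = 12135 + 24**2 = 12135 + 576 = 12711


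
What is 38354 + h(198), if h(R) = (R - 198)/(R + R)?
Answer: 38354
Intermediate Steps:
h(R) = (-198 + R)/(2*R) (h(R) = (-198 + R)/((2*R)) = (-198 + R)*(1/(2*R)) = (-198 + R)/(2*R))
38354 + h(198) = 38354 + (1/2)*(-198 + 198)/198 = 38354 + (1/2)*(1/198)*0 = 38354 + 0 = 38354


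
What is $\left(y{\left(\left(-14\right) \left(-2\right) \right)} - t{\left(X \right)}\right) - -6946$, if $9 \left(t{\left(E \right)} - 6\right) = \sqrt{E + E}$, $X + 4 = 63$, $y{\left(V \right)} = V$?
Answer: $6968 - \frac{\sqrt{118}}{9} \approx 6966.8$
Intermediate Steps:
$X = 59$ ($X = -4 + 63 = 59$)
$t{\left(E \right)} = 6 + \frac{\sqrt{2} \sqrt{E}}{9}$ ($t{\left(E \right)} = 6 + \frac{\sqrt{E + E}}{9} = 6 + \frac{\sqrt{2 E}}{9} = 6 + \frac{\sqrt{2} \sqrt{E}}{9}$)
$\left(y{\left(\left(-14\right) \left(-2\right) \right)} - t{\left(X \right)}\right) - -6946 = \left(\left(-14\right) \left(-2\right) - \left(6 + \frac{\sqrt{2} \sqrt{59}}{9}\right)\right) - -6946 = \left(28 - \left(6 + \frac{\sqrt{118}}{9}\right)\right) + 6946 = \left(22 - \frac{\sqrt{118}}{9}\right) + 6946 = 6968 - \frac{\sqrt{118}}{9}$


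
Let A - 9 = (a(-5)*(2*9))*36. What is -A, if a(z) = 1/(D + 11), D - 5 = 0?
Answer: -99/2 ≈ -49.500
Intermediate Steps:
D = 5 (D = 5 + 0 = 5)
a(z) = 1/16 (a(z) = 1/(5 + 11) = 1/16)
A = 99/2 (A = 9 + ((2*9)/16)*36 = 9 + ((1/16)*18)*36 = 9 + (9/8)*36 = 9 + 81/2 = 99/2 ≈ 49.500)
-A = -1*99/2 = -99/2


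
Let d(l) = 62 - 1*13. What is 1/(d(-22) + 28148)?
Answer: 1/28197 ≈ 3.5465e-5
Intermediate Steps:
d(l) = 49 (d(l) = 62 - 13 = 49)
1/(d(-22) + 28148) = 1/(49 + 28148) = 1/28197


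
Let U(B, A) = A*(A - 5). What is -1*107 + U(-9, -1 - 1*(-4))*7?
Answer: -149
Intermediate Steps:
U(B, A) = A*(-5 + A)
-1*107 + U(-9, -1 - 1*(-4))*7 = -1*107 + ((-1 - 1*(-4))*(-5 + (-1 - 1*(-4))))*7 = -107 + ((-1 + 4)*(-5 + (-1 + 4)))*7 = -107 + (3*(-5 + 3))*7 = -107 + (3*(-2))*7 = -107 - 6*7 = -107 - 42 = -149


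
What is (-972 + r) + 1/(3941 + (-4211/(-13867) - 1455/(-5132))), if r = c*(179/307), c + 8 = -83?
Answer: -88272875852366405/86114974257287 ≈ -1025.1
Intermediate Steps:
c = -91 (c = -8 - 83 = -91)
r = -16289/307 ≈ -53.059
(-972 + r) + 1/(3941 + (-4211/(-13867) - 1455/(-5132))) = (-972 - 16289/307) + 1/(3941 + (-4211/(-13867) - 1455/(-5132))) = -314693/307 + 1/(3941 + (-4211*(-1/13867) - 1455*(-1/5132))) = -314693/307 + 1/(3941 + (4211/13867 + 1455/5132)) = -314693/307 + 1/(3941 + 41787337/71165444) = -314693/307 + 1/(280504802141/71165444) = -314693/307 + 71165444/280504802141 = -88272875852366405/86114974257287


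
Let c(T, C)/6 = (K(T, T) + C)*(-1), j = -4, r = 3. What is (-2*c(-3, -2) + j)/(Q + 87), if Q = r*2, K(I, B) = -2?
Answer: -52/93 ≈ -0.55914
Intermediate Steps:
c(T, C) = 12 - 6*C (c(T, C) = 6*((-2 + C)*(-1)) = 6*(2 - C) = 12 - 6*C)
Q = 6 (Q = 3*2 = 6)
(-2*c(-3, -2) + j)/(Q + 87) = (-2*(12 - 6*(-2)) - 4)/(6 + 87) = (-2*(12 + 12) - 4)/93 = (-2*24 - 4)/93 = (-48 - 4)/93 = (1/93)*(-52) = -52/93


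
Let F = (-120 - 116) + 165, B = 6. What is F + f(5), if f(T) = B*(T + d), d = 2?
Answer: -29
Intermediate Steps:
F = -71 (F = -236 + 165 = -71)
f(T) = 12 + 6*T (f(T) = 6*(T + 2) = 6*(2 + T) = 12 + 6*T)
F + f(5) = -71 + (12 + 6*5) = -71 + (12 + 30) = -71 + 42 = -29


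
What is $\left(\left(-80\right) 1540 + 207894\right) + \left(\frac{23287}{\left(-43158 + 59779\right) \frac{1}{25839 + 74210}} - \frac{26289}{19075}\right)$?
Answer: $\frac{6481194477846}{28822325} \approx 2.2487 \cdot 10^{5}$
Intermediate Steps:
$\left(\left(-80\right) 1540 + 207894\right) + \left(\frac{23287}{\left(-43158 + 59779\right) \frac{1}{25839 + 74210}} - \frac{26289}{19075}\right) = \left(-123200 + 207894\right) + \left(\frac{23287}{16621 \cdot \frac{1}{100049}} - \frac{26289}{19075}\right) = 84694 - \left(\frac{26289}{19075} - \frac{23287}{16621 \cdot \frac{1}{100049}}\right) = 84694 - \left(\frac{26289}{19075} - \frac{23287}{\frac{16621}{100049}}\right) = 84694 + \left(23287 \cdot \frac{100049}{16621} - \frac{26289}{19075}\right) = 84694 + \left(\frac{211803733}{1511} - \frac{26289}{19075}\right) = 84694 + \frac{4040116484296}{28822325} = \frac{6481194477846}{28822325}$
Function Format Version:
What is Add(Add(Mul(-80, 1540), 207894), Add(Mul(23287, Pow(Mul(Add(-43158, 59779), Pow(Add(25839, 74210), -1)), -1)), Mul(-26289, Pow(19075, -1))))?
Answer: Rational(6481194477846, 28822325) ≈ 2.2487e+5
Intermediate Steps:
Add(Add(Mul(-80, 1540), 207894), Add(Mul(23287, Pow(Mul(Add(-43158, 59779), Pow(Add(25839, 74210), -1)), -1)), Mul(-26289, Pow(19075, -1)))) = Add(Add(-123200, 207894), Add(Mul(23287, Pow(Mul(16621, Pow(100049, -1)), -1)), Mul(-26289, Rational(1, 19075)))) = Add(84694, Add(Mul(23287, Pow(Mul(16621, Rational(1, 100049)), -1)), Rational(-26289, 19075))) = Add(84694, Add(Mul(23287, Pow(Rational(16621, 100049), -1)), Rational(-26289, 19075))) = Add(84694, Add(Mul(23287, Rational(100049, 16621)), Rational(-26289, 19075))) = Add(84694, Add(Rational(211803733, 1511), Rational(-26289, 19075))) = Add(84694, Rational(4040116484296, 28822325)) = Rational(6481194477846, 28822325)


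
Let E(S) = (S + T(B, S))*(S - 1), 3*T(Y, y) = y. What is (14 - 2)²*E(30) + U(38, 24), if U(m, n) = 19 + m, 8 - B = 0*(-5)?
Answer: 167097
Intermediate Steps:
B = 8 (B = 8 - 0*(-5) = 8 - 1*0 = 8 + 0 = 8)
T(Y, y) = y/3
E(S) = 4*S*(-1 + S)/3 (E(S) = (S + S/3)*(S - 1) = (4*S/3)*(-1 + S) = 4*S*(-1 + S)/3)
(14 - 2)²*E(30) + U(38, 24) = (14 - 2)²*((4/3)*30*(-1 + 30)) + (19 + 38) = 12²*((4/3)*30*29) + 57 = 144*1160 + 57 = 167040 + 57 = 167097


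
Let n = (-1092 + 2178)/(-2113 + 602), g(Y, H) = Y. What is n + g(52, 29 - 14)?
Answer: 77486/1511 ≈ 51.281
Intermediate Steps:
n = -1086/1511 (n = 1086/(-1511) = 1086*(-1/1511) = -1086/1511 ≈ -0.71873)
n + g(52, 29 - 14) = -1086/1511 + 52 = 77486/1511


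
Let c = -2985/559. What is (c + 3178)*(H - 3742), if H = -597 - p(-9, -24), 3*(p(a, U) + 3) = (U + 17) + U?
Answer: -23014930109/1677 ≈ -1.3724e+7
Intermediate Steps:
p(a, U) = 8/3 + 2*U/3 (p(a, U) = -3 + ((U + 17) + U)/3 = -3 + ((17 + U) + U)/3 = -3 + (17 + 2*U)/3 = -3 + (17/3 + 2*U/3) = 8/3 + 2*U/3)
c = -2985/559 (c = -2985*1/559 = -2985/559 ≈ -5.3399)
H = -1751/3 (H = -597 - (8/3 + (⅔)*(-24)) = -597 - (8/3 - 16) = -597 - 1*(-40/3) = -597 + 40/3 = -1751/3 ≈ -583.67)
(c + 3178)*(H - 3742) = (-2985/559 + 3178)*(-1751/3 - 3742) = (1773517/559)*(-12977/3) = -23014930109/1677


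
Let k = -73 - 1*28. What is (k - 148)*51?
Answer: -12699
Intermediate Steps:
k = -101 (k = -73 - 28 = -101)
(k - 148)*51 = (-101 - 148)*51 = -249*51 = -12699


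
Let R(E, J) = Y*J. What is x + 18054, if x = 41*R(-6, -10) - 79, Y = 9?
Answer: 14285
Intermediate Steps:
R(E, J) = 9*J
x = -3769 (x = 41*(9*(-10)) - 79 = 41*(-90) - 79 = -3690 - 79 = -3769)
x + 18054 = -3769 + 18054 = 14285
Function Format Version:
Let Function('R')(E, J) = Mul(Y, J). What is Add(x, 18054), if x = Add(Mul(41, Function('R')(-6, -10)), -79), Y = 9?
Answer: 14285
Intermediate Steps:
Function('R')(E, J) = Mul(9, J)
x = -3769 (x = Add(Mul(41, Mul(9, -10)), -79) = Add(Mul(41, -90), -79) = Add(-3690, -79) = -3769)
Add(x, 18054) = Add(-3769, 18054) = 14285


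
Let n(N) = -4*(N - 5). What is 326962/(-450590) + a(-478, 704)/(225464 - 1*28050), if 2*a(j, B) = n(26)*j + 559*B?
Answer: 1184316489/3176884795 ≈ 0.37279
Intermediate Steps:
n(N) = 20 - 4*N (n(N) = -4*(-5 + N) = 20 - 4*N)
a(j, B) = -42*j + 559*B/2 (a(j, B) = ((20 - 4*26)*j + 559*B)/2 = ((20 - 104)*j + 559*B)/2 = (-84*j + 559*B)/2 = -42*j + 559*B/2)
326962/(-450590) + a(-478, 704)/(225464 - 1*28050) = 326962/(-450590) + (-42*(-478) + (559/2)*704)/(225464 - 1*28050) = 326962*(-1/450590) + (20076 + 196768)/(225464 - 28050) = -163481/225295 + 216844/197414 = -163481/225295 + 216844*(1/197414) = -163481/225295 + 108422/98707 = 1184316489/3176884795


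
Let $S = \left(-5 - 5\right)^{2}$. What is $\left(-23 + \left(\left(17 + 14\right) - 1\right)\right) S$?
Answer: $700$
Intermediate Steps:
$S = 100$ ($S = \left(-10\right)^{2} = 100$)
$\left(-23 + \left(\left(17 + 14\right) - 1\right)\right) S = \left(-23 + \left(\left(17 + 14\right) - 1\right)\right) 100 = \left(-23 + \left(31 - 1\right)\right) 100 = \left(-23 + 30\right) 100 = 7 \cdot 100 = 700$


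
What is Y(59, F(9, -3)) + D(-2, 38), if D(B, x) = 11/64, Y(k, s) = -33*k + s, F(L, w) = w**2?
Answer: -124021/64 ≈ -1937.8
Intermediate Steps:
Y(k, s) = s - 33*k
D(B, x) = 11/64 (D(B, x) = 11*(1/64) = 11/64)
Y(59, F(9, -3)) + D(-2, 38) = ((-3)**2 - 33*59) + 11/64 = (9 - 1947) + 11/64 = -1938 + 11/64 = -124021/64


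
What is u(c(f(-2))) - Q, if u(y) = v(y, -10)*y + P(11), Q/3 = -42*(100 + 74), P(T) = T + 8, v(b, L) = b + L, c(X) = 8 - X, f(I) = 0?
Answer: 21927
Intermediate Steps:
v(b, L) = L + b
P(T) = 8 + T
Q = -21924 (Q = 3*(-42*(100 + 74)) = 3*(-42*174) = 3*(-7308) = -21924)
u(y) = 19 + y*(-10 + y) (u(y) = (-10 + y)*y + (8 + 11) = y*(-10 + y) + 19 = 19 + y*(-10 + y))
u(c(f(-2))) - Q = (19 + (8 - 1*0)*(-10 + (8 - 1*0))) - 1*(-21924) = (19 + (8 + 0)*(-10 + (8 + 0))) + 21924 = (19 + 8*(-10 + 8)) + 21924 = (19 + 8*(-2)) + 21924 = (19 - 16) + 21924 = 3 + 21924 = 21927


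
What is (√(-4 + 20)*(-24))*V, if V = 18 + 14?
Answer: -3072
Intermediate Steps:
V = 32
(√(-4 + 20)*(-24))*V = (√(-4 + 20)*(-24))*32 = (√16*(-24))*32 = (4*(-24))*32 = -96*32 = -3072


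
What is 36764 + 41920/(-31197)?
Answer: 1146884588/31197 ≈ 36763.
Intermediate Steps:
36764 + 41920/(-31197) = 36764 + 41920*(-1/31197) = 36764 - 41920/31197 = 1146884588/31197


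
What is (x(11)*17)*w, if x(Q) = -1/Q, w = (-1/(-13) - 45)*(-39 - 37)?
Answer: -754528/143 ≈ -5276.4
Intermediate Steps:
w = 44384/13 (w = (-1*(-1/13) - 45)*(-76) = (1/13 - 45)*(-76) = -584/13*(-76) = 44384/13 ≈ 3414.2)
(x(11)*17)*w = (-1/11*17)*(44384/13) = (-1*1/11*17)*(44384/13) = -1/11*17*(44384/13) = -17/11*44384/13 = -754528/143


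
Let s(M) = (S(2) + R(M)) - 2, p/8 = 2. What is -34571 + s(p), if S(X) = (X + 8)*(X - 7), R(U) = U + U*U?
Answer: -34351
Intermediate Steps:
p = 16 (p = 8*2 = 16)
R(U) = U + U**2
S(X) = (-7 + X)*(8 + X) (S(X) = (8 + X)*(-7 + X) = (-7 + X)*(8 + X))
s(M) = -52 + M*(1 + M) (s(M) = ((-56 + 2 + 2**2) + M*(1 + M)) - 2 = ((-56 + 2 + 4) + M*(1 + M)) - 2 = (-50 + M*(1 + M)) - 2 = -52 + M*(1 + M))
-34571 + s(p) = -34571 + (-52 + 16*(1 + 16)) = -34571 + (-52 + 16*17) = -34571 + (-52 + 272) = -34571 + 220 = -34351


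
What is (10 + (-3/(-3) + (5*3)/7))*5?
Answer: 460/7 ≈ 65.714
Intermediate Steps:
(10 + (-3/(-3) + (5*3)/7))*5 = (10 + (-3*(-⅓) + 15*(⅐)))*5 = (10 + (1 + 15/7))*5 = (10 + 22/7)*5 = (92/7)*5 = 460/7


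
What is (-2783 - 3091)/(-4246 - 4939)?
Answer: 534/835 ≈ 0.63952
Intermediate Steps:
(-2783 - 3091)/(-4246 - 4939) = -5874/(-9185) = -5874*(-1/9185) = 534/835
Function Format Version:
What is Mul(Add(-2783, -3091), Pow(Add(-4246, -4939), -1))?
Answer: Rational(534, 835) ≈ 0.63952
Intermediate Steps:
Mul(Add(-2783, -3091), Pow(Add(-4246, -4939), -1)) = Mul(-5874, Pow(-9185, -1)) = Mul(-5874, Rational(-1, 9185)) = Rational(534, 835)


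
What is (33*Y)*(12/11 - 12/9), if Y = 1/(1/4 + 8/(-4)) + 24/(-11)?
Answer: 1696/77 ≈ 22.026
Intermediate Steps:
Y = -212/77 (Y = 1/(1*(¼) + 8*(-¼)) + 24*(-1/11) = 1/(¼ - 2) - 24/11 = 1/(-7/4) - 24/11 = 1*(-4/7) - 24/11 = -4/7 - 24/11 = -212/77 ≈ -2.7532)
(33*Y)*(12/11 - 12/9) = (33*(-212/77))*(12/11 - 12/9) = -636*(12*(1/11) - 12*⅑)/7 = -636*(12/11 - 4/3)/7 = -636/7*(-8/33) = 1696/77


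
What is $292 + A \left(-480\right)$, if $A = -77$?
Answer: $37252$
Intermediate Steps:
$292 + A \left(-480\right) = 292 - -36960 = 292 + 36960 = 37252$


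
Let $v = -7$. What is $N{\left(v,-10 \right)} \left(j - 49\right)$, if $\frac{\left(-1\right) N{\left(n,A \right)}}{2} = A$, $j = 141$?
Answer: $1840$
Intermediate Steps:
$N{\left(n,A \right)} = - 2 A$
$N{\left(v,-10 \right)} \left(j - 49\right) = \left(-2\right) \left(-10\right) \left(141 - 49\right) = 20 \cdot 92 = 1840$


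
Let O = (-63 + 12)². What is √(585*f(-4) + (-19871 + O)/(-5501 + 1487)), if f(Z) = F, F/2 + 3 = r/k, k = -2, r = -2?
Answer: I*√1045367135/669 ≈ 48.329*I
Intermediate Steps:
O = 2601 (O = (-51)² = 2601)
F = -4 (F = -6 + 2*(-2/(-2)) = -6 + 2*(-2*(-½)) = -6 + 2*1 = -6 + 2 = -4)
f(Z) = -4
√(585*f(-4) + (-19871 + O)/(-5501 + 1487)) = √(585*(-4) + (-19871 + 2601)/(-5501 + 1487)) = √(-2340 - 17270/(-4014)) = √(-2340 - 17270*(-1/4014)) = √(-2340 + 8635/2007) = √(-4687745/2007) = I*√1045367135/669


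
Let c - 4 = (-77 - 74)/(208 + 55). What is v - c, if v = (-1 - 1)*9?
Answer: -5635/263 ≈ -21.426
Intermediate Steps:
c = 901/263 (c = 4 + (-77 - 74)/(208 + 55) = 4 - 151/263 = 901/263 ≈ 3.4259)
v = -18 (v = -2*9 = -18)
v - c = -18 - 1*901/263 = -18 - 901/263 = -5635/263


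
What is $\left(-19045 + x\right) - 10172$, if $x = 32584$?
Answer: $3367$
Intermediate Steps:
$\left(-19045 + x\right) - 10172 = \left(-19045 + 32584\right) - 10172 = 13539 - 10172 = 3367$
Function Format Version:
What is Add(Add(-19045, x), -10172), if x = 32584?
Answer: 3367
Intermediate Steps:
Add(Add(-19045, x), -10172) = Add(Add(-19045, 32584), -10172) = Add(13539, -10172) = 3367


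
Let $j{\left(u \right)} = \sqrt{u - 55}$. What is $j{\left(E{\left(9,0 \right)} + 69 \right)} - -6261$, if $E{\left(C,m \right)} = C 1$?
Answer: $6261 + \sqrt{23} \approx 6265.8$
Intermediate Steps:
$E{\left(C,m \right)} = C$
$j{\left(u \right)} = \sqrt{-55 + u}$
$j{\left(E{\left(9,0 \right)} + 69 \right)} - -6261 = \sqrt{-55 + \left(9 + 69\right)} - -6261 = \sqrt{-55 + 78} + 6261 = \sqrt{23} + 6261 = 6261 + \sqrt{23}$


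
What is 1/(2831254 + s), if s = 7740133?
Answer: 1/10571387 ≈ 9.4595e-8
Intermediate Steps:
1/(2831254 + s) = 1/(2831254 + 7740133) = 1/10571387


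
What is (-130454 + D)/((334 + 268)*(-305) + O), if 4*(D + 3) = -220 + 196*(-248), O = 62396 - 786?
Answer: 17833/15250 ≈ 1.1694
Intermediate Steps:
O = 61610
D = -12210 (D = -3 + (-220 + 196*(-248))/4 = -3 + (-220 - 48608)/4 = -3 + (¼)*(-48828) = -3 - 12207 = -12210)
(-130454 + D)/((334 + 268)*(-305) + O) = (-130454 - 12210)/((334 + 268)*(-305) + 61610) = -142664/(602*(-305) + 61610) = -142664/(-183610 + 61610) = -142664/(-122000) = -142664*(-1/122000) = 17833/15250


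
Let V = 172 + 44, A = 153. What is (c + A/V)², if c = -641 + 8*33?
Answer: 81558961/576 ≈ 1.4160e+5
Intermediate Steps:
V = 216
c = -377 (c = -641 + 264 = -377)
(c + A/V)² = (-377 + 153/216)² = (-377 + 153*(1/216))² = (-377 + 17/24)² = (-9031/24)² = 81558961/576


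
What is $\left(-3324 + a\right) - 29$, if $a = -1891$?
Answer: $-5244$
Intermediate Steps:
$\left(-3324 + a\right) - 29 = \left(-3324 - 1891\right) - 29 = -5215 - 29 = -5244$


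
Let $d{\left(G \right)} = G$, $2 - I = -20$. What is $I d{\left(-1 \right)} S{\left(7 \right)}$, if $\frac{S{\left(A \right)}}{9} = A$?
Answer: $-1386$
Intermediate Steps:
$I = 22$ ($I = 2 - -20 = 2 + 20 = 22$)
$S{\left(A \right)} = 9 A$
$I d{\left(-1 \right)} S{\left(7 \right)} = 22 \left(-1\right) 9 \cdot 7 = \left(-22\right) 63 = -1386$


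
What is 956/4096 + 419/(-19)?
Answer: -424515/19456 ≈ -21.819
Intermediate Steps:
956/4096 + 419/(-19) = 956*(1/4096) + 419*(-1/19) = 239/1024 - 419/19 = -424515/19456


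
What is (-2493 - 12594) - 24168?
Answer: -39255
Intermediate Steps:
(-2493 - 12594) - 24168 = -15087 - 24168 = -39255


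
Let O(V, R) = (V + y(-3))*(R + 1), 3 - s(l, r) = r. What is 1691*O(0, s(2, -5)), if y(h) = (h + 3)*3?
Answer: 0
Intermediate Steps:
s(l, r) = 3 - r
y(h) = 9 + 3*h (y(h) = (3 + h)*3 = 9 + 3*h)
O(V, R) = V*(1 + R) (O(V, R) = (V + (9 + 3*(-3)))*(R + 1) = (V + (9 - 9))*(1 + R) = (V + 0)*(1 + R) = V*(1 + R))
1691*O(0, s(2, -5)) = 1691*(0*(1 + (3 - 1*(-5)))) = 1691*(0*(1 + (3 + 5))) = 1691*(0*(1 + 8)) = 1691*(0*9) = 1691*0 = 0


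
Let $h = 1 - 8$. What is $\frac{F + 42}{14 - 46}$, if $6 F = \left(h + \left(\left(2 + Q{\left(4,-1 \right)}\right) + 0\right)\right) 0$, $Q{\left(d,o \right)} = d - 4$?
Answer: $- \frac{21}{16} \approx -1.3125$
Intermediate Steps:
$Q{\left(d,o \right)} = -4 + d$
$h = -7$ ($h = 1 - 8 = -7$)
$F = 0$ ($F = \frac{\left(-7 + \left(\left(2 + \left(-4 + 4\right)\right) + 0\right)\right) 0}{6} = \frac{\left(-7 + \left(\left(2 + 0\right) + 0\right)\right) 0}{6} = \frac{\left(-7 + \left(2 + 0\right)\right) 0}{6} = \frac{\left(-7 + 2\right) 0}{6} = \frac{\left(-5\right) 0}{6} = \frac{1}{6} \cdot 0 = 0$)
$\frac{F + 42}{14 - 46} = \frac{0 + 42}{14 - 46} = \frac{1}{-32} \cdot 42 = \left(- \frac{1}{32}\right) 42 = - \frac{21}{16}$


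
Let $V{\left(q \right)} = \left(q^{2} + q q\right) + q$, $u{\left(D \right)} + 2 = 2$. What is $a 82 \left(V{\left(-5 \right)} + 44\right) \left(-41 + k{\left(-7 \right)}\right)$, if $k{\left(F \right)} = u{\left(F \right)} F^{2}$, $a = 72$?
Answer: $-21543696$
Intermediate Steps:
$u{\left(D \right)} = 0$ ($u{\left(D \right)} = -2 + 2 = 0$)
$V{\left(q \right)} = q + 2 q^{2}$ ($V{\left(q \right)} = \left(q^{2} + q^{2}\right) + q = 2 q^{2} + q = q + 2 q^{2}$)
$k{\left(F \right)} = 0$ ($k{\left(F \right)} = 0 F^{2} = 0$)
$a 82 \left(V{\left(-5 \right)} + 44\right) \left(-41 + k{\left(-7 \right)}\right) = 72 \cdot 82 \left(- 5 \left(1 + 2 \left(-5\right)\right) + 44\right) \left(-41 + 0\right) = 5904 \left(- 5 \left(1 - 10\right) + 44\right) \left(-41\right) = 5904 \left(\left(-5\right) \left(-9\right) + 44\right) \left(-41\right) = 5904 \left(45 + 44\right) \left(-41\right) = 5904 \cdot 89 \left(-41\right) = 5904 \left(-3649\right) = -21543696$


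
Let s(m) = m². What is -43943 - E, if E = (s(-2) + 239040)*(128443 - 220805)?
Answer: 22078537985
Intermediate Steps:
E = -22078581928 (E = ((-2)² + 239040)*(128443 - 220805) = (4 + 239040)*(-92362) = 239044*(-92362) = -22078581928)
-43943 - E = -43943 - 1*(-22078581928) = -43943 + 22078581928 = 22078537985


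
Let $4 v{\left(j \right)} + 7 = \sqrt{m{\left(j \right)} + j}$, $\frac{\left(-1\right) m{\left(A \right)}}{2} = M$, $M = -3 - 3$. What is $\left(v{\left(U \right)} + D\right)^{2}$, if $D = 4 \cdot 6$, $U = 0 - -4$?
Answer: $\frac{8649}{16} \approx 540.56$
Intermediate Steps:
$M = -6$ ($M = -3 - 3 = -6$)
$m{\left(A \right)} = 12$ ($m{\left(A \right)} = \left(-2\right) \left(-6\right) = 12$)
$U = 4$ ($U = 0 + 4 = 4$)
$v{\left(j \right)} = - \frac{7}{4} + \frac{\sqrt{12 + j}}{4}$
$D = 24$
$\left(v{\left(U \right)} + D\right)^{2} = \left(\left(- \frac{7}{4} + \frac{\sqrt{12 + 4}}{4}\right) + 24\right)^{2} = \left(\left(- \frac{7}{4} + \frac{\sqrt{16}}{4}\right) + 24\right)^{2} = \left(\left(- \frac{7}{4} + \frac{1}{4} \cdot 4\right) + 24\right)^{2} = \left(\left(- \frac{7}{4} + 1\right) + 24\right)^{2} = \left(- \frac{3}{4} + 24\right)^{2} = \left(\frac{93}{4}\right)^{2} = \frac{8649}{16}$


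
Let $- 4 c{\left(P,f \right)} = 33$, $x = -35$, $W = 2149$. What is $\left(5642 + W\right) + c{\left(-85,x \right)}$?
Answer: $\frac{31131}{4} \approx 7782.8$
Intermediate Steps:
$c{\left(P,f \right)} = - \frac{33}{4}$ ($c{\left(P,f \right)} = \left(- \frac{1}{4}\right) 33 = - \frac{33}{4}$)
$\left(5642 + W\right) + c{\left(-85,x \right)} = \left(5642 + 2149\right) - \frac{33}{4} = 7791 - \frac{33}{4} = \frac{31131}{4}$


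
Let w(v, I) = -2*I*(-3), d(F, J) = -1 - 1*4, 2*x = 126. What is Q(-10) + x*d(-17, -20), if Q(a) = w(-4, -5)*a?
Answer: -15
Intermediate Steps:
x = 63 (x = (½)*126 = 63)
d(F, J) = -5 (d(F, J) = -1 - 4 = -5)
w(v, I) = 6*I
Q(a) = -30*a (Q(a) = (6*(-5))*a = -30*a)
Q(-10) + x*d(-17, -20) = -30*(-10) + 63*(-5) = 300 - 315 = -15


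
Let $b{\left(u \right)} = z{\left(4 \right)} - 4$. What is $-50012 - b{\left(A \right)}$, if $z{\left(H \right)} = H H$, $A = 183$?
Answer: $-50024$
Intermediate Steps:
$z{\left(H \right)} = H^{2}$
$b{\left(u \right)} = 12$ ($b{\left(u \right)} = 4^{2} - 4 = 16 - 4 = 12$)
$-50012 - b{\left(A \right)} = -50012 - 12 = -50024$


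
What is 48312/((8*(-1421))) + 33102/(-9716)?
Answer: -7550919/986174 ≈ -7.6568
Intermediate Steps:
48312/((8*(-1421))) + 33102/(-9716) = 48312/(-11368) + 33102*(-1/9716) = 48312*(-1/11368) - 16551/4858 = -6039/1421 - 16551/4858 = -7550919/986174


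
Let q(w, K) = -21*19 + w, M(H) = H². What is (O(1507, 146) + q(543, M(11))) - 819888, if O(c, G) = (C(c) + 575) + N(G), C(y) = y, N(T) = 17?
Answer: -817645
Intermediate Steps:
O(c, G) = 592 + c (O(c, G) = (c + 575) + 17 = (575 + c) + 17 = 592 + c)
q(w, K) = -399 + w
(O(1507, 146) + q(543, M(11))) - 819888 = ((592 + 1507) + (-399 + 543)) - 819888 = (2099 + 144) - 819888 = 2243 - 819888 = -817645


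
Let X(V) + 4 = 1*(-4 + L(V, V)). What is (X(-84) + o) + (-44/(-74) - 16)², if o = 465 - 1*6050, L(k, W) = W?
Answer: -7446913/1369 ≈ -5439.7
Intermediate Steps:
X(V) = -8 + V (X(V) = -4 + 1*(-4 + V) = -4 + (-4 + V) = -8 + V)
o = -5585 (o = 465 - 6050 = -5585)
(X(-84) + o) + (-44/(-74) - 16)² = ((-8 - 84) - 5585) + (-44/(-74) - 16)² = (-92 - 5585) + (-44*(-1/74) - 16)² = -5677 + (22/37 - 16)² = -5677 + (-570/37)² = -5677 + 324900/1369 = -7446913/1369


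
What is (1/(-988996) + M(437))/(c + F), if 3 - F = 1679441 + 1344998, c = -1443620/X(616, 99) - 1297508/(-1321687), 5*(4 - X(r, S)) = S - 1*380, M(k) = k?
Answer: -171937688946091537/1199399320259420084304 ≈ -0.00014335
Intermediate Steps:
X(r, S) = 80 - S/5 (X(r, S) = 4 - (S - 1*380)/5 = 4 - (S - 380)/5 = 4 - (-380 + S)/5 = 4 + (76 - S/5) = 80 - S/5)
c = -9539678384792/397827787 (c = -1443620/(80 - ⅕*99) - 1297508/(-1321687) = -1443620/(80 - 99/5) - 1297508*(-1/1321687) = -1443620/301/5 + 1297508/1321687 = -1443620*5/301 + 1297508/1321687 = -7218100/301 + 1297508/1321687 = -9539678384792/397827787 ≈ -23979.)
F = -3024436 (F = 3 - (1679441 + 1344998) = 3 - 1*3024439 = 3 - 3024439 = -3024436)
(1/(-988996) + M(437))/(c + F) = (1/(-988996) + 437)/(-9539678384792/397827787 - 3024436) = (-1/988996 + 437)/(-1212744359187924/397827787) = (432191251/988996)*(-397827787/1212744359187924) = -171937688946091537/1199399320259420084304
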